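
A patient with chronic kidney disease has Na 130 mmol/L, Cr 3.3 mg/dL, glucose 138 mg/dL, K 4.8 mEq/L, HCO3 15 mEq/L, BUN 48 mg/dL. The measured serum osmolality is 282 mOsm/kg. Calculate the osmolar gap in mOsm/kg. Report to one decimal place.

Calculated osmolality = 2·Na + glucose/18 + BUN/2.8
= 2·130 + 138/18 + 48/2.8
= 260 + 7.67 + 17.14
= 284.81 mOsm/kg ≈ 284.8 mOsm/kg
Osmolar gap = measured − calculated = 282 − 284.8 = -2.8 mOsm/kg

-2.8 mOsm/kg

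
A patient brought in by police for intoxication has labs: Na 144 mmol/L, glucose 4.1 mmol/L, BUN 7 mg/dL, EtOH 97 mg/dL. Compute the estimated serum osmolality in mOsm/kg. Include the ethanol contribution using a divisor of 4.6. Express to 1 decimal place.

315.7 mOsm/kg

Calculated osmolality = 2·Na + glucose + BUN/2.8 + ethanol/4.6
= 2·144 + 4.1 + 7/2.8 + 97/4.6
= 288 + 4.10 + 2.50 + 21.09
= 315.69 mOsm/kg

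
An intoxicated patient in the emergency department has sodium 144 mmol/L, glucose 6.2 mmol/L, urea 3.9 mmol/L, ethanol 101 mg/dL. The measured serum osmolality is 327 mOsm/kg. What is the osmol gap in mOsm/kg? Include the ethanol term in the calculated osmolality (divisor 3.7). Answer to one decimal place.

1.6 mOsm/kg

Calculated osmolality = 2·Na + glucose + urea + ethanol/3.7
= 2·144 + 6.2 + 3.9 + 101/3.7
= 288 + 6.20 + 3.90 + 27.30
= 325.4 mOsm/kg ≈ 325.4 mOsm/kg
Osmolar gap = measured − calculated = 327 − 325.4 = 1.6 mOsm/kg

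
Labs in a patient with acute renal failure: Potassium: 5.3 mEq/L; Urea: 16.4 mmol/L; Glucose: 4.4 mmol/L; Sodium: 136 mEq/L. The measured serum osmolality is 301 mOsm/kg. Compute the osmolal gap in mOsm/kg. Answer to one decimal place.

8.2 mOsm/kg

Calculated osmolality = 2·Na + glucose + urea
= 2·136 + 4.4 + 16.4
= 272 + 4.40 + 16.40
= 292.8 mOsm/kg ≈ 292.8 mOsm/kg
Osmolar gap = measured − calculated = 301 − 292.8 = 8.2 mOsm/kg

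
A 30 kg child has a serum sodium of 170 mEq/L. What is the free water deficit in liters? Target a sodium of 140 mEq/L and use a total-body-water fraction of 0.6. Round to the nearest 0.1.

TBW = 0.6 · 30 = 18 L
Free water deficit = TBW · (Na/140 − 1)
= 18 · (170/140 − 1)
= 18 · 0.2143
= 3.86 L

3.9 L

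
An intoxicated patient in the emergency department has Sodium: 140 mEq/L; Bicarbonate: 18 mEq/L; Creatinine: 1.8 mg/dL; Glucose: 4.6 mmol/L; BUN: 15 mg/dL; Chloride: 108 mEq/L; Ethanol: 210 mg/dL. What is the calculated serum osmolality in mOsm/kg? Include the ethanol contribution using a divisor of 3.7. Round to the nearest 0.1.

Calculated osmolality = 2·Na + glucose + BUN/2.8 + ethanol/3.7
= 2·140 + 4.6 + 15/2.8 + 210/3.7
= 280 + 4.60 + 5.36 + 56.76
= 346.72 mOsm/kg

346.7 mOsm/kg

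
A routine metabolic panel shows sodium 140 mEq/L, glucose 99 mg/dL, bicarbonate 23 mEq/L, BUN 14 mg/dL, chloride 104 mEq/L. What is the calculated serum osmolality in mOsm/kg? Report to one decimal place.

290.5 mOsm/kg

Calculated osmolality = 2·Na + glucose/18 + BUN/2.8
= 2·140 + 99/18 + 14/2.8
= 280 + 5.50 + 5
= 290.5 mOsm/kg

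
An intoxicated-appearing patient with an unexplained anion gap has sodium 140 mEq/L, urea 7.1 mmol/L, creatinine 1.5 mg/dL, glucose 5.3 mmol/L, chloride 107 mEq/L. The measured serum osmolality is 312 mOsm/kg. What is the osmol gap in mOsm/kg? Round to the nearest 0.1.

Calculated osmolality = 2·Na + glucose + urea
= 2·140 + 5.3 + 7.1
= 280 + 5.30 + 7.10
= 292.4 mOsm/kg ≈ 292.4 mOsm/kg
Osmolar gap = measured − calculated = 312 − 292.4 = 19.6 mOsm/kg

19.6 mOsm/kg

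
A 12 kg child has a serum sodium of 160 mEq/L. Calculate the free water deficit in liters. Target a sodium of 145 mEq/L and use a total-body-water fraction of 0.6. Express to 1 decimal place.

0.7 L

TBW = 0.6 · 12 = 7.2 L
Free water deficit = TBW · (Na/145 − 1)
= 7.2 · (160/145 − 1)
= 7.2 · 0.1034
= 0.74 L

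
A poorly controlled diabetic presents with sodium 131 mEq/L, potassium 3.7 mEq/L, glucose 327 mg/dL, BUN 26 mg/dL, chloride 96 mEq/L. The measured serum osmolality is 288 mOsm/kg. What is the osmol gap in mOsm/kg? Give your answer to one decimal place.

-1.5 mOsm/kg

Calculated osmolality = 2·Na + glucose/18 + BUN/2.8
= 2·131 + 327/18 + 26/2.8
= 262 + 18.17 + 9.29
= 289.46 mOsm/kg ≈ 289.5 mOsm/kg
Osmolar gap = measured − calculated = 288 − 289.5 = -1.5 mOsm/kg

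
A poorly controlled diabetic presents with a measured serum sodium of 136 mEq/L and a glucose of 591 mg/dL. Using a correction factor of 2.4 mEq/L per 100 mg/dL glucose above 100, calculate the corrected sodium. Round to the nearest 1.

148 mEq/L

Corrected Na = measured Na + 2.4 · (glucose − 100)/100
= 136 + 2.4 · (591 − 100)/100
= 136 + 11.8
= 147.8 mEq/L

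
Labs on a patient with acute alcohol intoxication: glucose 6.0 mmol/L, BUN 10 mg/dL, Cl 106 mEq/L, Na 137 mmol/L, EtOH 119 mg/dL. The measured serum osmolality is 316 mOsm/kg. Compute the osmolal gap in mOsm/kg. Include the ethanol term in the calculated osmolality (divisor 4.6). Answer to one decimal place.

Calculated osmolality = 2·Na + glucose + BUN/2.8 + ethanol/4.6
= 2·137 + 6 + 10/2.8 + 119/4.6
= 274 + 6 + 3.57 + 25.87
= 309.44 mOsm/kg ≈ 309.4 mOsm/kg
Osmolar gap = measured − calculated = 316 − 309.4 = 6.6 mOsm/kg

6.6 mOsm/kg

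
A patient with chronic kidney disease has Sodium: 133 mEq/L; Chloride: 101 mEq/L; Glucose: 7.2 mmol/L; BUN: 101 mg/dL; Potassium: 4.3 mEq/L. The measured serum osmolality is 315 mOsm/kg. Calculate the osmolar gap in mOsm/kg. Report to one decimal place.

Calculated osmolality = 2·Na + glucose + BUN/2.8
= 2·133 + 7.2 + 101/2.8
= 266 + 7.20 + 36.07
= 309.27 mOsm/kg ≈ 309.3 mOsm/kg
Osmolar gap = measured − calculated = 315 − 309.3 = 5.7 mOsm/kg

5.7 mOsm/kg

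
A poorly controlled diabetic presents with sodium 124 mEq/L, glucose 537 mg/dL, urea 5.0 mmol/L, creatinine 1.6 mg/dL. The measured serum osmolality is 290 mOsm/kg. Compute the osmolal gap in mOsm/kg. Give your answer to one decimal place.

Calculated osmolality = 2·Na + glucose/18 + urea
= 2·124 + 537/18 + 5
= 248 + 29.83 + 5
= 282.83 mOsm/kg ≈ 282.8 mOsm/kg
Osmolar gap = measured − calculated = 290 − 282.8 = 7.2 mOsm/kg

7.2 mOsm/kg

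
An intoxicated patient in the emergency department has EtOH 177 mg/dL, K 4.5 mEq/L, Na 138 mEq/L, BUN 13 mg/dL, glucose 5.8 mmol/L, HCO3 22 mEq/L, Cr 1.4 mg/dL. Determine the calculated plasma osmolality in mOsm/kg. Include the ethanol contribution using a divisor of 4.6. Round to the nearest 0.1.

324.9 mOsm/kg

Calculated osmolality = 2·Na + glucose + BUN/2.8 + ethanol/4.6
= 2·138 + 5.8 + 13/2.8 + 177/4.6
= 276 + 5.80 + 4.64 + 38.48
= 324.92 mOsm/kg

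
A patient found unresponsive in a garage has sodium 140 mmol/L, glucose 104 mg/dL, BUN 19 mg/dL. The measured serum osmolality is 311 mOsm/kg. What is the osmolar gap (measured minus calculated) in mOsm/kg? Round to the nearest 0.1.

Calculated osmolality = 2·Na + glucose/18 + BUN/2.8
= 2·140 + 104/18 + 19/2.8
= 280 + 5.78 + 6.79
= 292.57 mOsm/kg ≈ 292.6 mOsm/kg
Osmolar gap = measured − calculated = 311 − 292.6 = 18.4 mOsm/kg

18.4 mOsm/kg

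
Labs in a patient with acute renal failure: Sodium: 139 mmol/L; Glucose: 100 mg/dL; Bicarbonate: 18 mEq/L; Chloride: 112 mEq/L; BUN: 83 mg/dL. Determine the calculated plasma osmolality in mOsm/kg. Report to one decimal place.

Calculated osmolality = 2·Na + glucose/18 + BUN/2.8
= 2·139 + 100/18 + 83/2.8
= 278 + 5.56 + 29.64
= 313.2 mOsm/kg

313.2 mOsm/kg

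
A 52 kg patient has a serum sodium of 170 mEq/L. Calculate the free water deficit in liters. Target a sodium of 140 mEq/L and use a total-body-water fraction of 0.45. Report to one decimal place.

5.0 L

TBW = 0.45 · 52 = 23.4 L
Free water deficit = TBW · (Na/140 − 1)
= 23.4 · (170/140 − 1)
= 23.4 · 0.2143
= 5.01 L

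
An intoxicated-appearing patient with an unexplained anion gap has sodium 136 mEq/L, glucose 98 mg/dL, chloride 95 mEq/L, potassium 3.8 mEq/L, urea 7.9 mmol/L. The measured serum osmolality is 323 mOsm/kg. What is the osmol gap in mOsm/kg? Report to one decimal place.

Calculated osmolality = 2·Na + glucose/18 + urea
= 2·136 + 98/18 + 7.9
= 272 + 5.44 + 7.90
= 285.34 mOsm/kg ≈ 285.3 mOsm/kg
Osmolar gap = measured − calculated = 323 − 285.3 = 37.7 mOsm/kg

37.7 mOsm/kg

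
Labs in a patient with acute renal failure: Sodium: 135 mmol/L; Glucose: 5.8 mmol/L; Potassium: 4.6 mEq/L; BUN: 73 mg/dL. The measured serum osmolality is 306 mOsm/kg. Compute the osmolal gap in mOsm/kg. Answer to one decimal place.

Calculated osmolality = 2·Na + glucose + BUN/2.8
= 2·135 + 5.8 + 73/2.8
= 270 + 5.80 + 26.07
= 301.87 mOsm/kg ≈ 301.9 mOsm/kg
Osmolar gap = measured − calculated = 306 − 301.9 = 4.1 mOsm/kg

4.1 mOsm/kg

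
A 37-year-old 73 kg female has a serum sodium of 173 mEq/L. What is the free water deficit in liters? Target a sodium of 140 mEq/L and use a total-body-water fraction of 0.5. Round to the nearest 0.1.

TBW = 0.5 · 73 = 36.5 L
Free water deficit = TBW · (Na/140 − 1)
= 36.5 · (173/140 − 1)
= 36.5 · 0.2357
= 8.6 L

8.6 L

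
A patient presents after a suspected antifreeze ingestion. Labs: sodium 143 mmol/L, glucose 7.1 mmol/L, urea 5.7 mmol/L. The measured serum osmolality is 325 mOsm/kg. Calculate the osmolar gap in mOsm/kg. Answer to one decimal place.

26.2 mOsm/kg

Calculated osmolality = 2·Na + glucose + urea
= 2·143 + 7.1 + 5.7
= 286 + 7.10 + 5.70
= 298.8 mOsm/kg ≈ 298.8 mOsm/kg
Osmolar gap = measured − calculated = 325 − 298.8 = 26.2 mOsm/kg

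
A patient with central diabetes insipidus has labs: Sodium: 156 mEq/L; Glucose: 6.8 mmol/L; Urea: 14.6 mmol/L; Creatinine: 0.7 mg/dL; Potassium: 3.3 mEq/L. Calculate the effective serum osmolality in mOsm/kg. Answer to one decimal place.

318.8 mOsm/kg

Effective osmolality excludes urea (freely permeant across cell membranes):
2·Na + glucose
= 2·156 + 6.8
= 312 + 6.8
= 318.8 mOsm/kg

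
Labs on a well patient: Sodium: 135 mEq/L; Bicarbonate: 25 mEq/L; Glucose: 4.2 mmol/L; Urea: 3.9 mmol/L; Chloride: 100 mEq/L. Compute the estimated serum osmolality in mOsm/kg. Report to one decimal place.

Calculated osmolality = 2·Na + glucose + urea
= 2·135 + 4.2 + 3.9
= 270 + 4.20 + 3.90
= 278.1 mOsm/kg

278.1 mOsm/kg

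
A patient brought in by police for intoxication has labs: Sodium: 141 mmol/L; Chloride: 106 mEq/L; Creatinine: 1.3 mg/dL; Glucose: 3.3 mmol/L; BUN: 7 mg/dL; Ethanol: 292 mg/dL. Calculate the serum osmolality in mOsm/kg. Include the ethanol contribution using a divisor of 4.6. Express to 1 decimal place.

351.3 mOsm/kg

Calculated osmolality = 2·Na + glucose + BUN/2.8 + ethanol/4.6
= 2·141 + 3.3 + 7/2.8 + 292/4.6
= 282 + 3.30 + 2.50 + 63.48
= 351.28 mOsm/kg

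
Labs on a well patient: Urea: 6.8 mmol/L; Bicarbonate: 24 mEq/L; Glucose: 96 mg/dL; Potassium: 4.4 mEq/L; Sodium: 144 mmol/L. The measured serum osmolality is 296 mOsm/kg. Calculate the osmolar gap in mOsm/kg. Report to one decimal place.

-4.1 mOsm/kg

Calculated osmolality = 2·Na + glucose/18 + urea
= 2·144 + 96/18 + 6.8
= 288 + 5.33 + 6.80
= 300.13 mOsm/kg ≈ 300.1 mOsm/kg
Osmolar gap = measured − calculated = 296 − 300.1 = -4.1 mOsm/kg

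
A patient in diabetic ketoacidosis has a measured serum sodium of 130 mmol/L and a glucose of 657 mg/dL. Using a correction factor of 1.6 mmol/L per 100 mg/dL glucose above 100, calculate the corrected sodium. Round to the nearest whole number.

Corrected Na = measured Na + 1.6 · (glucose − 100)/100
= 130 + 1.6 · (657 − 100)/100
= 130 + 8.9
= 138.9 mmol/L

139 mmol/L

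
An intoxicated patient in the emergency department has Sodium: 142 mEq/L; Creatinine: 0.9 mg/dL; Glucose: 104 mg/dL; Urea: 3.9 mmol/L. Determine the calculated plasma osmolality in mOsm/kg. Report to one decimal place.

293.7 mOsm/kg

Calculated osmolality = 2·Na + glucose/18 + urea
= 2·142 + 104/18 + 3.9
= 284 + 5.78 + 3.90
= 293.68 mOsm/kg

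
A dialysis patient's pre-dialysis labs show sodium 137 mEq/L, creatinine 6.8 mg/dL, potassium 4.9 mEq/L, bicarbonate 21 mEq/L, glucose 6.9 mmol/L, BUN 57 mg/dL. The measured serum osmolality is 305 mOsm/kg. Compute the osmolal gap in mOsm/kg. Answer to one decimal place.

Calculated osmolality = 2·Na + glucose + BUN/2.8
= 2·137 + 6.9 + 57/2.8
= 274 + 6.90 + 20.36
= 301.26 mOsm/kg ≈ 301.3 mOsm/kg
Osmolar gap = measured − calculated = 305 − 301.3 = 3.7 mOsm/kg

3.7 mOsm/kg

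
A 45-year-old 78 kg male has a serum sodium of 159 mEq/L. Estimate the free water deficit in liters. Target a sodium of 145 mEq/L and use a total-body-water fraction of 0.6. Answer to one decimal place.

TBW = 0.6 · 78 = 46.8 L
Free water deficit = TBW · (Na/145 − 1)
= 46.8 · (159/145 − 1)
= 46.8 · 0.0966
= 4.52 L

4.5 L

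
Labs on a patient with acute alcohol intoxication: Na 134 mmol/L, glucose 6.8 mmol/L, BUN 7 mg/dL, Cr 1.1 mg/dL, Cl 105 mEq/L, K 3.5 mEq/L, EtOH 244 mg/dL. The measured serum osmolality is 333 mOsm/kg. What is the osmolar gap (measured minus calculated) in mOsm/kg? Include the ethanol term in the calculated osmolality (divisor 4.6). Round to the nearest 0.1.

Calculated osmolality = 2·Na + glucose + BUN/2.8 + ethanol/4.6
= 2·134 + 6.8 + 7/2.8 + 244/4.6
= 268 + 6.80 + 2.50 + 53.04
= 330.34 mOsm/kg ≈ 330.3 mOsm/kg
Osmolar gap = measured − calculated = 333 − 330.3 = 2.7 mOsm/kg

2.7 mOsm/kg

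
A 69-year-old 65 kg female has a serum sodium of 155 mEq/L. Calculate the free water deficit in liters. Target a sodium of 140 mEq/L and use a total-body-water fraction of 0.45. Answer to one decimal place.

3.1 L

TBW = 0.45 · 65 = 29.25 L
Free water deficit = TBW · (Na/140 − 1)
= 29.25 · (155/140 − 1)
= 29.25 · 0.1071
= 3.13 L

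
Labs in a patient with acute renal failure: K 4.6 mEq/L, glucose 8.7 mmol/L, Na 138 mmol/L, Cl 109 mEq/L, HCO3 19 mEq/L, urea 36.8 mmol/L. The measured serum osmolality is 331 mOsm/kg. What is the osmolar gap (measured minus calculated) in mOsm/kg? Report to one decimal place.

9.5 mOsm/kg

Calculated osmolality = 2·Na + glucose + urea
= 2·138 + 8.7 + 36.8
= 276 + 8.70 + 36.80
= 321.5 mOsm/kg ≈ 321.5 mOsm/kg
Osmolar gap = measured − calculated = 331 − 321.5 = 9.5 mOsm/kg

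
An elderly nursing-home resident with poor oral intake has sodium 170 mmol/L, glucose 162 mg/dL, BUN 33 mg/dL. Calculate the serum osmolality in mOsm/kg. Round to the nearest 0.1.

360.8 mOsm/kg

Calculated osmolality = 2·Na + glucose/18 + BUN/2.8
= 2·170 + 162/18 + 33/2.8
= 340 + 9 + 11.79
= 360.79 mOsm/kg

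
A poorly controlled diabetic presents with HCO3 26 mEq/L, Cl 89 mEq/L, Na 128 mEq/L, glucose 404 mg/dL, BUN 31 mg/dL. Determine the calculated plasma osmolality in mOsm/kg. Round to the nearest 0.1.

Calculated osmolality = 2·Na + glucose/18 + BUN/2.8
= 2·128 + 404/18 + 31/2.8
= 256 + 22.44 + 11.07
= 289.51 mOsm/kg

289.5 mOsm/kg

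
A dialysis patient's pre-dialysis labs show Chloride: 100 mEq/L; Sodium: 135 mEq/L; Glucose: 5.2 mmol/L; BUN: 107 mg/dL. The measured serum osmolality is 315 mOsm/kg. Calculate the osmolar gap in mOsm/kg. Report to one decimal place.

Calculated osmolality = 2·Na + glucose + BUN/2.8
= 2·135 + 5.2 + 107/2.8
= 270 + 5.20 + 38.21
= 313.41 mOsm/kg ≈ 313.4 mOsm/kg
Osmolar gap = measured − calculated = 315 − 313.4 = 1.6 mOsm/kg

1.6 mOsm/kg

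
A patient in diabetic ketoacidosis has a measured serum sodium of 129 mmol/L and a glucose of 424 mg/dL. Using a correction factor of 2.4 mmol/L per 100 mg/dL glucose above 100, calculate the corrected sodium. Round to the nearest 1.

137 mmol/L

Corrected Na = measured Na + 2.4 · (glucose − 100)/100
= 129 + 2.4 · (424 − 100)/100
= 129 + 7.8
= 136.8 mmol/L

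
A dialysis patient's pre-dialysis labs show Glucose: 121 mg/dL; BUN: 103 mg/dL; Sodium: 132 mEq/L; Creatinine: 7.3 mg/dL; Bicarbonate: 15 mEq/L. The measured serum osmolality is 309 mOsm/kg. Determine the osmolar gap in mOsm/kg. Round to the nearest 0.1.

Calculated osmolality = 2·Na + glucose/18 + BUN/2.8
= 2·132 + 121/18 + 103/2.8
= 264 + 6.72 + 36.79
= 307.51 mOsm/kg ≈ 307.5 mOsm/kg
Osmolar gap = measured − calculated = 309 − 307.5 = 1.5 mOsm/kg

1.5 mOsm/kg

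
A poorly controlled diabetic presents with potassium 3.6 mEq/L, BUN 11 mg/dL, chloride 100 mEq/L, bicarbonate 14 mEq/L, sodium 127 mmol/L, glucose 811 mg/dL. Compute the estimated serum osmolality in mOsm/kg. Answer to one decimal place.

Calculated osmolality = 2·Na + glucose/18 + BUN/2.8
= 2·127 + 811/18 + 11/2.8
= 254 + 45.06 + 3.93
= 302.99 mOsm/kg

303.0 mOsm/kg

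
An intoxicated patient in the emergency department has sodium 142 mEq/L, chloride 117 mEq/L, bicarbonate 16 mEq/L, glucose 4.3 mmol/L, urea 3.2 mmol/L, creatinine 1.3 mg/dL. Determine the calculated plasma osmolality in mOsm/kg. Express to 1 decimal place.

291.5 mOsm/kg

Calculated osmolality = 2·Na + glucose + urea
= 2·142 + 4.3 + 3.2
= 284 + 4.30 + 3.20
= 291.5 mOsm/kg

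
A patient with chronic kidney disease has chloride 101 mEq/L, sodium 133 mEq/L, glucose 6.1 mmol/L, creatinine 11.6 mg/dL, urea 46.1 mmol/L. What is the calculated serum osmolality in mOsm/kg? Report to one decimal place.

Calculated osmolality = 2·Na + glucose + urea
= 2·133 + 6.1 + 46.1
= 266 + 6.10 + 46.10
= 318.2 mOsm/kg

318.2 mOsm/kg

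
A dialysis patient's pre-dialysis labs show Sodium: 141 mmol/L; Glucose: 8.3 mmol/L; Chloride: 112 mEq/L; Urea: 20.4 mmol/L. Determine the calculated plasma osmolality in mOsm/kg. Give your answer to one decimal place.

Calculated osmolality = 2·Na + glucose + urea
= 2·141 + 8.3 + 20.4
= 282 + 8.30 + 20.40
= 310.7 mOsm/kg

310.7 mOsm/kg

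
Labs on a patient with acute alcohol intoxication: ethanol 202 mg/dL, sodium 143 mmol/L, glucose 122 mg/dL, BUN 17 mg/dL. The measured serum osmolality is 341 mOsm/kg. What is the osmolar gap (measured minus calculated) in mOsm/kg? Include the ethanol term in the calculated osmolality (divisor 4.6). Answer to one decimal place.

-1.8 mOsm/kg

Calculated osmolality = 2·Na + glucose/18 + BUN/2.8 + ethanol/4.6
= 2·143 + 122/18 + 17/2.8 + 202/4.6
= 286 + 6.78 + 6.07 + 43.91
= 342.76 mOsm/kg ≈ 342.8 mOsm/kg
Osmolar gap = measured − calculated = 341 − 342.8 = -1.8 mOsm/kg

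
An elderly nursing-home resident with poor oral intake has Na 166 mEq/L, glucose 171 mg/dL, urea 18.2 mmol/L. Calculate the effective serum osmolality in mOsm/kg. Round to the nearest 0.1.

Effective osmolality excludes urea (freely permeant across cell membranes):
2·Na + glucose/18
= 2·166 + 171/18
= 332 + 9.5
= 341.5 mOsm/kg

341.5 mOsm/kg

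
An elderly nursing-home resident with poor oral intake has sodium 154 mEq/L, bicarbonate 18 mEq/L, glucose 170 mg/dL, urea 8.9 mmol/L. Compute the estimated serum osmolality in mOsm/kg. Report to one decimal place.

Calculated osmolality = 2·Na + glucose/18 + urea
= 2·154 + 170/18 + 8.9
= 308 + 9.44 + 8.90
= 326.34 mOsm/kg

326.3 mOsm/kg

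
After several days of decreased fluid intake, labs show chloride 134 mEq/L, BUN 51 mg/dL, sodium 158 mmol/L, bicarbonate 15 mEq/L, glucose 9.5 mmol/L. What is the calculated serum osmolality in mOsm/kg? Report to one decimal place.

Calculated osmolality = 2·Na + glucose + BUN/2.8
= 2·158 + 9.5 + 51/2.8
= 316 + 9.50 + 18.21
= 343.71 mOsm/kg

343.7 mOsm/kg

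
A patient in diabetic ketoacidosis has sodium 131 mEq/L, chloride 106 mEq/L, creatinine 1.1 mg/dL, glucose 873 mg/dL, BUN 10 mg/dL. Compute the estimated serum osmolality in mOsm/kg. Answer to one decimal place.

314.1 mOsm/kg

Calculated osmolality = 2·Na + glucose/18 + BUN/2.8
= 2·131 + 873/18 + 10/2.8
= 262 + 48.50 + 3.57
= 314.07 mOsm/kg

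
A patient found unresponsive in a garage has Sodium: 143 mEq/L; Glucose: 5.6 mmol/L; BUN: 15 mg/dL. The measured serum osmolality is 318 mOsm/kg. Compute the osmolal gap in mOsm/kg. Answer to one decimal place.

21.0 mOsm/kg

Calculated osmolality = 2·Na + glucose + BUN/2.8
= 2·143 + 5.6 + 15/2.8
= 286 + 5.60 + 5.36
= 296.96 mOsm/kg ≈ 297.0 mOsm/kg
Osmolar gap = measured − calculated = 318 − 297.0 = 21.0 mOsm/kg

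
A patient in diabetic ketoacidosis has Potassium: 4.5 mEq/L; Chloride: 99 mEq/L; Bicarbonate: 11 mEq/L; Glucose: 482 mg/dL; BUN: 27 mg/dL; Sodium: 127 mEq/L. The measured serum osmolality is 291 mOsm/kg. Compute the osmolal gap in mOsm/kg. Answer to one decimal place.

0.6 mOsm/kg

Calculated osmolality = 2·Na + glucose/18 + BUN/2.8
= 2·127 + 482/18 + 27/2.8
= 254 + 26.78 + 9.64
= 290.42 mOsm/kg ≈ 290.4 mOsm/kg
Osmolar gap = measured − calculated = 291 − 290.4 = 0.6 mOsm/kg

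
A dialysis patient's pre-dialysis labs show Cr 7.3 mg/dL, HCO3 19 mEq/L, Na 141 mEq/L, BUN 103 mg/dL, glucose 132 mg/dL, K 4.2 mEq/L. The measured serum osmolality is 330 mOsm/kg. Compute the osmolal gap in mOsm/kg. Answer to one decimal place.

Calculated osmolality = 2·Na + glucose/18 + BUN/2.8
= 2·141 + 132/18 + 103/2.8
= 282 + 7.33 + 36.79
= 326.12 mOsm/kg ≈ 326.1 mOsm/kg
Osmolar gap = measured − calculated = 330 − 326.1 = 3.9 mOsm/kg

3.9 mOsm/kg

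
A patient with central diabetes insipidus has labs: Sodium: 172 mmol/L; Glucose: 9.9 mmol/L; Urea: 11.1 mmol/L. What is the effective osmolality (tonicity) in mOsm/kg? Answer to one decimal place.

353.9 mOsm/kg

Effective osmolality excludes urea (freely permeant across cell membranes):
2·Na + glucose
= 2·172 + 9.9
= 344 + 9.9
= 353.9 mOsm/kg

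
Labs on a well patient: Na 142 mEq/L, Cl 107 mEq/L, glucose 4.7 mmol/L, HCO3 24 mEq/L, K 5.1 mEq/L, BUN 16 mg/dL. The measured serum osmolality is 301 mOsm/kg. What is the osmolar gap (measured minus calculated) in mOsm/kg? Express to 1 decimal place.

6.6 mOsm/kg

Calculated osmolality = 2·Na + glucose + BUN/2.8
= 2·142 + 4.7 + 16/2.8
= 284 + 4.70 + 5.71
= 294.41 mOsm/kg ≈ 294.4 mOsm/kg
Osmolar gap = measured − calculated = 301 − 294.4 = 6.6 mOsm/kg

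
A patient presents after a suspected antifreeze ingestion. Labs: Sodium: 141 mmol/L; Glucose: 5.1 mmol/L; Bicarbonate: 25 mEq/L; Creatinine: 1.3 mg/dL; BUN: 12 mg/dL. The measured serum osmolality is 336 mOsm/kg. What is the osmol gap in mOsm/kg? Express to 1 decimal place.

Calculated osmolality = 2·Na + glucose + BUN/2.8
= 2·141 + 5.1 + 12/2.8
= 282 + 5.10 + 4.29
= 291.39 mOsm/kg ≈ 291.4 mOsm/kg
Osmolar gap = measured − calculated = 336 − 291.4 = 44.6 mOsm/kg

44.6 mOsm/kg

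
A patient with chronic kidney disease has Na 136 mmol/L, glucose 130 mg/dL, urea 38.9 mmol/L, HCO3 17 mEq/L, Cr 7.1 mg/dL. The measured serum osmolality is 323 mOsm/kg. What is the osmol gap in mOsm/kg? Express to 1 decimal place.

4.9 mOsm/kg

Calculated osmolality = 2·Na + glucose/18 + urea
= 2·136 + 130/18 + 38.9
= 272 + 7.22 + 38.90
= 318.12 mOsm/kg ≈ 318.1 mOsm/kg
Osmolar gap = measured − calculated = 323 − 318.1 = 4.9 mOsm/kg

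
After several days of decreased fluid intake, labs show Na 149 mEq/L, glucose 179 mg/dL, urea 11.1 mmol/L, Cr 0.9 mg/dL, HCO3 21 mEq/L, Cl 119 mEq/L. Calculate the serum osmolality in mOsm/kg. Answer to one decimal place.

Calculated osmolality = 2·Na + glucose/18 + urea
= 2·149 + 179/18 + 11.1
= 298 + 9.94 + 11.10
= 319.04 mOsm/kg

319.0 mOsm/kg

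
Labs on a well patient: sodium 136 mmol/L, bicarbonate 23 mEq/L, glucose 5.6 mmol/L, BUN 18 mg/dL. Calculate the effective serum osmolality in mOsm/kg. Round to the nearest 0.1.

Effective osmolality excludes urea (freely permeant across cell membranes):
2·Na + glucose
= 2·136 + 5.6
= 272 + 5.6
= 277.6 mOsm/kg

277.6 mOsm/kg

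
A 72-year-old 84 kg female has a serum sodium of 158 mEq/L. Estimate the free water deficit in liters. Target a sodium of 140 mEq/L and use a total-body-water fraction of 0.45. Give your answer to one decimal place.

TBW = 0.45 · 84 = 37.8 L
Free water deficit = TBW · (Na/140 − 1)
= 37.8 · (158/140 − 1)
= 37.8 · 0.1286
= 4.86 L

4.9 L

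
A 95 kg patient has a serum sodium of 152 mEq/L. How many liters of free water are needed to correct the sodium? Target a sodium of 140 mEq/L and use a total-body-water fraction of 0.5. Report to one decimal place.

TBW = 0.5 · 95 = 47.5 L
Free water deficit = TBW · (Na/140 − 1)
= 47.5 · (152/140 − 1)
= 47.5 · 0.0857
= 4.07 L

4.1 L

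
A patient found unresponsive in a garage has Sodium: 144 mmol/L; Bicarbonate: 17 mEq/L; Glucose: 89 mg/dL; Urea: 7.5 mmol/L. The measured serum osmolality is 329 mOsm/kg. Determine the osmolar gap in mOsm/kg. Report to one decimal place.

28.6 mOsm/kg

Calculated osmolality = 2·Na + glucose/18 + urea
= 2·144 + 89/18 + 7.5
= 288 + 4.94 + 7.50
= 300.44 mOsm/kg ≈ 300.4 mOsm/kg
Osmolar gap = measured − calculated = 329 − 300.4 = 28.6 mOsm/kg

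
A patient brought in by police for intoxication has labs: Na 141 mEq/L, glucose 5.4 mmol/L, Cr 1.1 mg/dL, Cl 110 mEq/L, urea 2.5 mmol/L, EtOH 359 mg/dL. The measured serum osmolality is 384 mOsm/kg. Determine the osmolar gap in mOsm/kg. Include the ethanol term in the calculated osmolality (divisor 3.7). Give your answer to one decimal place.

Calculated osmolality = 2·Na + glucose + urea + ethanol/3.7
= 2·141 + 5.4 + 2.5 + 359/3.7
= 282 + 5.40 + 2.50 + 97.03
= 386.93 mOsm/kg ≈ 386.9 mOsm/kg
Osmolar gap = measured − calculated = 384 − 386.9 = -2.9 mOsm/kg

-2.9 mOsm/kg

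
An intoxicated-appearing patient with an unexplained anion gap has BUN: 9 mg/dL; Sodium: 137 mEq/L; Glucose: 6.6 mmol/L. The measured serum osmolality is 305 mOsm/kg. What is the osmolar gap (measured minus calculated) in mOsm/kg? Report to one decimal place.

Calculated osmolality = 2·Na + glucose + BUN/2.8
= 2·137 + 6.6 + 9/2.8
= 274 + 6.60 + 3.21
= 283.81 mOsm/kg ≈ 283.8 mOsm/kg
Osmolar gap = measured − calculated = 305 − 283.8 = 21.2 mOsm/kg

21.2 mOsm/kg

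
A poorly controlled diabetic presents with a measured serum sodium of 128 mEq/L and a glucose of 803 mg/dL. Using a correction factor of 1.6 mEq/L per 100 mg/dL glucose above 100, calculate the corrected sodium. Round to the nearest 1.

139 mEq/L

Corrected Na = measured Na + 1.6 · (glucose − 100)/100
= 128 + 1.6 · (803 − 100)/100
= 128 + 11.2
= 139.2 mEq/L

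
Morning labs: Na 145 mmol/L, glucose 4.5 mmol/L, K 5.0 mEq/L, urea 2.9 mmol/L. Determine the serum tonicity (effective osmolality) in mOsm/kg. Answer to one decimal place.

294.5 mOsm/kg

Effective osmolality excludes urea (freely permeant across cell membranes):
2·Na + glucose
= 2·145 + 4.5
= 290 + 4.5
= 294.5 mOsm/kg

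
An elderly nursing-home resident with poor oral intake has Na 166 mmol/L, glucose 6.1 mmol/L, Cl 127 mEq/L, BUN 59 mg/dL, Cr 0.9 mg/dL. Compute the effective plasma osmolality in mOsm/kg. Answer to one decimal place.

338.1 mOsm/kg

Effective osmolality excludes urea (freely permeant across cell membranes):
2·Na + glucose
= 2·166 + 6.1
= 332 + 6.1
= 338.1 mOsm/kg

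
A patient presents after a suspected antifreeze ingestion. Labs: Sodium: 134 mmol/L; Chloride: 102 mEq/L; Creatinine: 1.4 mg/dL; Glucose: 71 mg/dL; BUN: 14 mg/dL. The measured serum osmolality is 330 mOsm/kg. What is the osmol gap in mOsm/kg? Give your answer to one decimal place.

Calculated osmolality = 2·Na + glucose/18 + BUN/2.8
= 2·134 + 71/18 + 14/2.8
= 268 + 3.94 + 5
= 276.94 mOsm/kg ≈ 276.9 mOsm/kg
Osmolar gap = measured − calculated = 330 − 276.9 = 53.1 mOsm/kg

53.1 mOsm/kg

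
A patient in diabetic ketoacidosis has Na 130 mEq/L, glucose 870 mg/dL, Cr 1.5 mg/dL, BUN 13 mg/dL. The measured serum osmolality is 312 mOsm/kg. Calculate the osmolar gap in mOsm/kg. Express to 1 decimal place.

-1.0 mOsm/kg

Calculated osmolality = 2·Na + glucose/18 + BUN/2.8
= 2·130 + 870/18 + 13/2.8
= 260 + 48.33 + 4.64
= 312.97 mOsm/kg ≈ 313.0 mOsm/kg
Osmolar gap = measured − calculated = 312 − 313.0 = -1.0 mOsm/kg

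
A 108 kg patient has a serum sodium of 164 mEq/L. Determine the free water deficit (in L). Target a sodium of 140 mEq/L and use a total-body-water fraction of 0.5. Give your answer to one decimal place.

9.3 L

TBW = 0.5 · 108 = 54 L
Free water deficit = TBW · (Na/140 − 1)
= 54 · (164/140 − 1)
= 54 · 0.1714
= 9.26 L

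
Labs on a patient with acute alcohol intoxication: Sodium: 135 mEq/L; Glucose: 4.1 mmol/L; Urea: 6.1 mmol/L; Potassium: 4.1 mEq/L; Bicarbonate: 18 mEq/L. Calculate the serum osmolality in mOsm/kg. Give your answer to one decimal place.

Calculated osmolality = 2·Na + glucose + urea
= 2·135 + 4.1 + 6.1
= 270 + 4.10 + 6.10
= 280.2 mOsm/kg

280.2 mOsm/kg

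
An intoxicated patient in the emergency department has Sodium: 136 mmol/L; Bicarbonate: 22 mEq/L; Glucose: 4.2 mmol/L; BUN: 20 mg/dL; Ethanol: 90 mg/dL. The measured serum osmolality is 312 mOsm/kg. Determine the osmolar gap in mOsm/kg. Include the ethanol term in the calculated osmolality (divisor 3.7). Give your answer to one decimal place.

4.3 mOsm/kg

Calculated osmolality = 2·Na + glucose + BUN/2.8 + ethanol/3.7
= 2·136 + 4.2 + 20/2.8 + 90/3.7
= 272 + 4.20 + 7.14 + 24.32
= 307.66 mOsm/kg ≈ 307.7 mOsm/kg
Osmolar gap = measured − calculated = 312 − 307.7 = 4.3 mOsm/kg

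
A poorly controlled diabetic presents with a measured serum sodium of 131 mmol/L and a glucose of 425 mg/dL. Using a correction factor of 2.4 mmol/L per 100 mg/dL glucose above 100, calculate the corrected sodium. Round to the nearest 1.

Corrected Na = measured Na + 2.4 · (glucose − 100)/100
= 131 + 2.4 · (425 − 100)/100
= 131 + 7.8
= 138.8 mmol/L

139 mmol/L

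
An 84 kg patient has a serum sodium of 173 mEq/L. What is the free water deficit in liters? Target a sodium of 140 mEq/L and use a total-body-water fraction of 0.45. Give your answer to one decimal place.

TBW = 0.45 · 84 = 37.8 L
Free water deficit = TBW · (Na/140 − 1)
= 37.8 · (173/140 − 1)
= 37.8 · 0.2357
= 8.91 L

8.9 L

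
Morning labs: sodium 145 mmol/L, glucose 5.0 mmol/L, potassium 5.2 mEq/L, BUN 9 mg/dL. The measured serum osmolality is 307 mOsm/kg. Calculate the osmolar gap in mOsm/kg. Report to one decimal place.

8.8 mOsm/kg

Calculated osmolality = 2·Na + glucose + BUN/2.8
= 2·145 + 5 + 9/2.8
= 290 + 5 + 3.21
= 298.21 mOsm/kg ≈ 298.2 mOsm/kg
Osmolar gap = measured − calculated = 307 − 298.2 = 8.8 mOsm/kg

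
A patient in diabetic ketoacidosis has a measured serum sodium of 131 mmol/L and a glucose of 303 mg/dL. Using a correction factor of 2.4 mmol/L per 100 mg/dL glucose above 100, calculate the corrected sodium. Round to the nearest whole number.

Corrected Na = measured Na + 2.4 · (glucose − 100)/100
= 131 + 2.4 · (303 − 100)/100
= 131 + 4.9
= 135.9 mmol/L

136 mmol/L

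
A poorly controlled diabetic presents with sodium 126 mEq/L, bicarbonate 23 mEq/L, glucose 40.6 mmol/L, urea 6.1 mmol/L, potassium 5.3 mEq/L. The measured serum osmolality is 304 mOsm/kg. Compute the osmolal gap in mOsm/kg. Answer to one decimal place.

5.3 mOsm/kg

Calculated osmolality = 2·Na + glucose + urea
= 2·126 + 40.6 + 6.1
= 252 + 40.60 + 6.10
= 298.7 mOsm/kg ≈ 298.7 mOsm/kg
Osmolar gap = measured − calculated = 304 − 298.7 = 5.3 mOsm/kg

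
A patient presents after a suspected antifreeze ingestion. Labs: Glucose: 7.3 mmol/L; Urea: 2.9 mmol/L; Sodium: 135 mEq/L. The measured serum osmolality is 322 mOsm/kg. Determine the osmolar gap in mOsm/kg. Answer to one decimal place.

41.8 mOsm/kg

Calculated osmolality = 2·Na + glucose + urea
= 2·135 + 7.3 + 2.9
= 270 + 7.30 + 2.90
= 280.2 mOsm/kg ≈ 280.2 mOsm/kg
Osmolar gap = measured − calculated = 322 − 280.2 = 41.8 mOsm/kg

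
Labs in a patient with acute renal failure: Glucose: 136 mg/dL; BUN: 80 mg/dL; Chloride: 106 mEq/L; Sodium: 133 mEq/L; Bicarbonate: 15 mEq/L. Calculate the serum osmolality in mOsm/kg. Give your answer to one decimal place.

Calculated osmolality = 2·Na + glucose/18 + BUN/2.8
= 2·133 + 136/18 + 80/2.8
= 266 + 7.56 + 28.57
= 302.13 mOsm/kg

302.1 mOsm/kg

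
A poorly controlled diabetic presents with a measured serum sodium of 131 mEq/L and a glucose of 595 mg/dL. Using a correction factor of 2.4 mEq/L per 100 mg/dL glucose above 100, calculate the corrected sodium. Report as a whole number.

Corrected Na = measured Na + 2.4 · (glucose − 100)/100
= 131 + 2.4 · (595 − 100)/100
= 131 + 11.9
= 142.9 mEq/L

143 mEq/L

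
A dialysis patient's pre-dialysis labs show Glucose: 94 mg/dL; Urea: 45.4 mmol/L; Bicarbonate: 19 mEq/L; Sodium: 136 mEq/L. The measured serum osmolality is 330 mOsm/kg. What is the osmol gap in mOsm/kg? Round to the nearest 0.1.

Calculated osmolality = 2·Na + glucose/18 + urea
= 2·136 + 94/18 + 45.4
= 272 + 5.22 + 45.40
= 322.62 mOsm/kg ≈ 322.6 mOsm/kg
Osmolar gap = measured − calculated = 330 − 322.6 = 7.4 mOsm/kg

7.4 mOsm/kg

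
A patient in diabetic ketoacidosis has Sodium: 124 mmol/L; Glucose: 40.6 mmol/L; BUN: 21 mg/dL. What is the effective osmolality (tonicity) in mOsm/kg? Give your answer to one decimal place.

Effective osmolality excludes urea (freely permeant across cell membranes):
2·Na + glucose
= 2·124 + 40.6
= 248 + 40.6
= 288.6 mOsm/kg

288.6 mOsm/kg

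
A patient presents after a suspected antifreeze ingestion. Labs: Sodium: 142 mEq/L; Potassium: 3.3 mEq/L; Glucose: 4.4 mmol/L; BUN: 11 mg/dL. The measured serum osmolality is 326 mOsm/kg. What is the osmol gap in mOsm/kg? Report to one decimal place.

33.7 mOsm/kg

Calculated osmolality = 2·Na + glucose + BUN/2.8
= 2·142 + 4.4 + 11/2.8
= 284 + 4.40 + 3.93
= 292.33 mOsm/kg ≈ 292.3 mOsm/kg
Osmolar gap = measured − calculated = 326 − 292.3 = 33.7 mOsm/kg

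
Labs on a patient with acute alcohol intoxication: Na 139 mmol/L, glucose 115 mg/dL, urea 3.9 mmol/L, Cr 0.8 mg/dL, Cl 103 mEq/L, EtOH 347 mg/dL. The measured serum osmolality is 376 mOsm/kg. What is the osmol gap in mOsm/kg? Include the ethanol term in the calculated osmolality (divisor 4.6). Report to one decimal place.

12.3 mOsm/kg

Calculated osmolality = 2·Na + glucose/18 + urea + ethanol/4.6
= 2·139 + 115/18 + 3.9 + 347/4.6
= 278 + 6.39 + 3.90 + 75.43
= 363.72 mOsm/kg ≈ 363.7 mOsm/kg
Osmolar gap = measured − calculated = 376 − 363.7 = 12.3 mOsm/kg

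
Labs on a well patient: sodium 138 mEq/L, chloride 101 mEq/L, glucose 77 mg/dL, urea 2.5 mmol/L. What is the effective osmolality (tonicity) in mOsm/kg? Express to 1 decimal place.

280.3 mOsm/kg

Effective osmolality excludes urea (freely permeant across cell membranes):
2·Na + glucose/18
= 2·138 + 77/18
= 276 + 4.28
= 280.28 mOsm/kg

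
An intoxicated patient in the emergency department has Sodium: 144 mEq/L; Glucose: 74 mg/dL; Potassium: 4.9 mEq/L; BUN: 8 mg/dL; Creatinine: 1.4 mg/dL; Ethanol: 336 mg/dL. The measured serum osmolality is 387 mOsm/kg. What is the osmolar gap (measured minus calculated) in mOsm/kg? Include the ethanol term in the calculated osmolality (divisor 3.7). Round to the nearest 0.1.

1.2 mOsm/kg

Calculated osmolality = 2·Na + glucose/18 + BUN/2.8 + ethanol/3.7
= 2·144 + 74/18 + 8/2.8 + 336/3.7
= 288 + 4.11 + 2.86 + 90.81
= 385.78 mOsm/kg ≈ 385.8 mOsm/kg
Osmolar gap = measured − calculated = 387 − 385.8 = 1.2 mOsm/kg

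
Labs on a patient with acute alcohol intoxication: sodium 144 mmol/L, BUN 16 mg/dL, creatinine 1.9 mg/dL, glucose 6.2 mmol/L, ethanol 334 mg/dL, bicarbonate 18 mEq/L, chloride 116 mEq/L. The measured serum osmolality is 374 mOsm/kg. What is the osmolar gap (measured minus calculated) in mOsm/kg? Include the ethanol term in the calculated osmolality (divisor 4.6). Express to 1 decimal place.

1.5 mOsm/kg

Calculated osmolality = 2·Na + glucose + BUN/2.8 + ethanol/4.6
= 2·144 + 6.2 + 16/2.8 + 334/4.6
= 288 + 6.20 + 5.71 + 72.61
= 372.52 mOsm/kg ≈ 372.5 mOsm/kg
Osmolar gap = measured − calculated = 374 − 372.5 = 1.5 mOsm/kg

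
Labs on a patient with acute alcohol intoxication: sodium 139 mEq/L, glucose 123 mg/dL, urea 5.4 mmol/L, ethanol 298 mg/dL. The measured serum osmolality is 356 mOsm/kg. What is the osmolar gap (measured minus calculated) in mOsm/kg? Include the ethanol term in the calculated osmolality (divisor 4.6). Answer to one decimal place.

Calculated osmolality = 2·Na + glucose/18 + urea + ethanol/4.6
= 2·139 + 123/18 + 5.4 + 298/4.6
= 278 + 6.83 + 5.40 + 64.78
= 355.01 mOsm/kg ≈ 355.0 mOsm/kg
Osmolar gap = measured − calculated = 356 − 355.0 = 1.0 mOsm/kg

1.0 mOsm/kg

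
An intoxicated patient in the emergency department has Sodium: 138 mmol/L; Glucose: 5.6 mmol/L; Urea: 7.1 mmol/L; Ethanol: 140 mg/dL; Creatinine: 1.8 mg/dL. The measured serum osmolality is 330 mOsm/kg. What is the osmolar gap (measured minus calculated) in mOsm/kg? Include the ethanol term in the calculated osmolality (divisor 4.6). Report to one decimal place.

Calculated osmolality = 2·Na + glucose + urea + ethanol/4.6
= 2·138 + 5.6 + 7.1 + 140/4.6
= 276 + 5.60 + 7.10 + 30.43
= 319.13 mOsm/kg ≈ 319.1 mOsm/kg
Osmolar gap = measured − calculated = 330 − 319.1 = 10.9 mOsm/kg

10.9 mOsm/kg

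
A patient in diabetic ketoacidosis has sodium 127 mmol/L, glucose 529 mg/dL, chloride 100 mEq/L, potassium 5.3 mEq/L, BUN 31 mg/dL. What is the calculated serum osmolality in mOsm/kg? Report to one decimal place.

Calculated osmolality = 2·Na + glucose/18 + BUN/2.8
= 2·127 + 529/18 + 31/2.8
= 254 + 29.39 + 11.07
= 294.46 mOsm/kg

294.5 mOsm/kg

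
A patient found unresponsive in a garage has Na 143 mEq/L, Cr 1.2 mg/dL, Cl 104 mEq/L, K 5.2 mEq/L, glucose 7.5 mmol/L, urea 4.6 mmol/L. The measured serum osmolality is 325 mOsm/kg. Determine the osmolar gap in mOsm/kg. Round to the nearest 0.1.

26.9 mOsm/kg

Calculated osmolality = 2·Na + glucose + urea
= 2·143 + 7.5 + 4.6
= 286 + 7.50 + 4.60
= 298.1 mOsm/kg ≈ 298.1 mOsm/kg
Osmolar gap = measured − calculated = 325 − 298.1 = 26.9 mOsm/kg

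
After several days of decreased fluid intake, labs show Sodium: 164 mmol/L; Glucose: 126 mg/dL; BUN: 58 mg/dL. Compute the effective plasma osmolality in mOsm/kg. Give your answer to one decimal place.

Effective osmolality excludes urea (freely permeant across cell membranes):
2·Na + glucose/18
= 2·164 + 126/18
= 328 + 7
= 335 mOsm/kg

335.0 mOsm/kg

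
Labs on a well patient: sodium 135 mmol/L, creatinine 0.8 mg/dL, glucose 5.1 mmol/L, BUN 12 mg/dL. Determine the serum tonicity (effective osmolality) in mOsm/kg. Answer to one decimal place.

275.1 mOsm/kg

Effective osmolality excludes urea (freely permeant across cell membranes):
2·Na + glucose
= 2·135 + 5.1
= 270 + 5.1
= 275.1 mOsm/kg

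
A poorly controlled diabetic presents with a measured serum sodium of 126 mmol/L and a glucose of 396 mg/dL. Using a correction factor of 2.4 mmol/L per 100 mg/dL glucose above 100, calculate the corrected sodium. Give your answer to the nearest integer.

Corrected Na = measured Na + 2.4 · (glucose − 100)/100
= 126 + 2.4 · (396 − 100)/100
= 126 + 7.1
= 133.1 mmol/L

133 mmol/L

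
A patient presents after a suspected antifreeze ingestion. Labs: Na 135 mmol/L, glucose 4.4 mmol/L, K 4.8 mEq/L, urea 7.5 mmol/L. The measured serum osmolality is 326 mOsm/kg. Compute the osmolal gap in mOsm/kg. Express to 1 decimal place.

44.1 mOsm/kg

Calculated osmolality = 2·Na + glucose + urea
= 2·135 + 4.4 + 7.5
= 270 + 4.40 + 7.50
= 281.9 mOsm/kg ≈ 281.9 mOsm/kg
Osmolar gap = measured − calculated = 326 − 281.9 = 44.1 mOsm/kg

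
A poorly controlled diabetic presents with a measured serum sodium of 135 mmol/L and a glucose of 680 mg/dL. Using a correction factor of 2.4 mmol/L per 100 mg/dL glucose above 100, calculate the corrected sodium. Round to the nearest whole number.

149 mmol/L

Corrected Na = measured Na + 2.4 · (glucose − 100)/100
= 135 + 2.4 · (680 − 100)/100
= 135 + 13.9
= 148.9 mmol/L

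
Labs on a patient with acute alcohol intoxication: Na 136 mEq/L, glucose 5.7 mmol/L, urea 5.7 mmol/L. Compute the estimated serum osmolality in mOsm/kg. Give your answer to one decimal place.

Calculated osmolality = 2·Na + glucose + urea
= 2·136 + 5.7 + 5.7
= 272 + 5.70 + 5.70
= 283.4 mOsm/kg

283.4 mOsm/kg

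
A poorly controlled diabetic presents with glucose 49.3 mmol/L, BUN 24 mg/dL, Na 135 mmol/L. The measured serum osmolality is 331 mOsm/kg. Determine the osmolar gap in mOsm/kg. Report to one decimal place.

3.1 mOsm/kg

Calculated osmolality = 2·Na + glucose + BUN/2.8
= 2·135 + 49.3 + 24/2.8
= 270 + 49.30 + 8.57
= 327.87 mOsm/kg ≈ 327.9 mOsm/kg
Osmolar gap = measured − calculated = 331 − 327.9 = 3.1 mOsm/kg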